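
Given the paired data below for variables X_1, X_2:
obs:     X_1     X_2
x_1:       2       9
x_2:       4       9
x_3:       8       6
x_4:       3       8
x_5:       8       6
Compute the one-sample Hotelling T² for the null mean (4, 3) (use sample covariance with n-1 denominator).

Step 1 — sample mean vector:
  mean(X_1) = (2 + 4 + 8 + 3 + 8) / 5 = 25/5 = 5
  mean(X_2) = (9 + 9 + 6 + 8 + 6) / 5 = 38/5 = 7.6
  x̄ = (5, 7.6),  deviation x̄ - mu_0 = (5, 7.6) - (4, 3) = (1, 4.6).

Step 2 — sample covariance matrix, S[i,j] = (1/(n-1)) · Σ_k (x_{k,i} - mean_i) · (x_{k,j} - mean_j), divisor n-1 = 4:
  S[X_1,X_1] = ((-3)·(-3) + (-1)·(-1) + (3)·(3) + (-2)·(-2) + (3)·(3)) / 4 = 32/4 = 8
  S[X_1,X_2] = ((-3)·(1.4) + (-1)·(1.4) + (3)·(-1.6) + (-2)·(0.4) + (3)·(-1.6)) / 4 = -16/4 = -4
  S[X_2,X_2] = ((1.4)·(1.4) + (1.4)·(1.4) + (-1.6)·(-1.6) + (0.4)·(0.4) + (-1.6)·(-1.6)) / 4 = 9.2/4 = 2.3
  S = [[8, -4],
 [-4, 2.3]].

Step 3 — invert S. det(S) = 8·2.3 - (-4)² = 2.4.
  S^{-1} = (1/det) · [[d, -b], [-b, a]] = [[0.9583, 1.6667],
 [1.6667, 3.3333]].

Step 4 — quadratic form (x̄ - mu_0)^T · S^{-1} · (x̄ - mu_0):
  S^{-1} · (x̄ - mu_0) = (8.625, 17),
  (x̄ - mu_0)^T · [...] = (1)·(8.625) + (4.6)·(17) = 86.825.

Step 5 — scale by n: T² = 5 · 86.825 = 434.125.

T² ≈ 434.125


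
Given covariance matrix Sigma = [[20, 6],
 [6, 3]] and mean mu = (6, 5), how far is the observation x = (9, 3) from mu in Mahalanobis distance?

Step 1 — centre the observation: (x - mu) = (3, -2).

Step 2 — invert Sigma. det(Sigma) = 20·3 - (6)² = 24.
  Sigma^{-1} = (1/det) · [[d, -b], [-b, a]] = [[0.125, -0.25],
 [-0.25, 0.8333]].

Step 3 — form the quadratic (x - mu)^T · Sigma^{-1} · (x - mu):
  Sigma^{-1} · (x - mu) = (0.875, -2.4167).
  (x - mu)^T · [Sigma^{-1} · (x - mu)] = (3)·(0.875) + (-2)·(-2.4167) = 7.4583.

Step 4 — take square root: d = √(7.4583) ≈ 2.731.

d(x, mu) = √(7.4583) ≈ 2.731


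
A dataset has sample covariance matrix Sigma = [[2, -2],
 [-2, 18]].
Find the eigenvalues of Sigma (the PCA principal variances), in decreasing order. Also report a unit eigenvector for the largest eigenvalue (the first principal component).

Step 1 — characteristic polynomial of 2×2 Sigma:
  det(Sigma - λI) = λ² - trace · λ + det = 0.
  trace = 2 + 18 = 20, det = 2·18 - (-2)² = 32.
Step 2 — discriminant:
  Δ = trace² - 4·det = 400 - 128 = 272.
Step 3 — eigenvalues:
  λ = (trace ± √Δ)/2 = (20 ± 16.4924)/2,
  λ_1 = 18.2462,  λ_2 = 1.7538.

Step 4 — unit eigenvector for λ_1: solve (Sigma - λ_1 I)v = 0. First row:
  (2 - 18.2462)·v_x + (-2)·v_y = 0, i.e. (-16.2462)·v_x + (-2)·v_y = 0,
  so v ∝ (b, λ_1 - a) = (-2, 16.2462); multiply by -1 so the first entry is positive: u = (2, -16.2462).
  ||u|| = √((2)² + (-16.2462)²) = √(267.9394) ≈ 16.3689,
  v_1 = u/||u|| ≈ (0.1222, -0.9925) (||v_1|| = 1).

λ_1 = 18.2462,  λ_2 = 1.7538;  v_1 ≈ (0.1222, -0.9925)


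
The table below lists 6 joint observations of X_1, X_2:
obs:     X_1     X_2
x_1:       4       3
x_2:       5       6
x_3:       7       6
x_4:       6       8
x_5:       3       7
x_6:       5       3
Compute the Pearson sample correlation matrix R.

Step 1 — column means:
  mean(X_1) = (4 + 5 + 7 + 6 + 3 + 5) / 6 = 30/6 = 5
  mean(X_2) = (3 + 6 + 6 + 8 + 7 + 3) / 6 = 33/6 = 5.5

Step 2 — sample variances and covariances s[i,j] = (1/(n-1)) · Σ_k (x_{k,i} - mean_i) · (x_{k,j} - mean_j), with n-1 = 5:
  s[X_1,X_1] = ((-1)·(-1) + (0)·(0) + (2)·(2) + (1)·(1) + (-2)·(-2) + (0)·(0)) / 5 = 10/5 = 2
  s[X_1,X_2] = ((-1)·(-2.5) + (0)·(0.5) + (2)·(0.5) + (1)·(2.5) + (-2)·(1.5) + (0)·(-2.5)) / 5 = 3/5 = 0.6
  s[X_2,X_2] = ((-2.5)·(-2.5) + (0.5)·(0.5) + (0.5)·(0.5) + (2.5)·(2.5) + (1.5)·(1.5) + (-2.5)·(-2.5)) / 5 = 21.5/5 = 4.3
  Sample standard deviations s_i = √(s[i,i]):
  s(X_1) = √(2) = 1.4142
  s(X_2) = √(4.3) = 2.0736

Step 3 — r_{ij} = s_{ij} / (s_i · s_j):
  r[X_1,X_1] = 1 (diagonal).
  r[X_1,X_2] = 0.6 / (1.4142 · 2.0736) = 0.6 / 2.9326 = 0.2046
  r[X_2,X_2] = 1 (diagonal).

R is symmetric with unit diagonal. Assembling:

R = [[1, 0.2046],
 [0.2046, 1]]


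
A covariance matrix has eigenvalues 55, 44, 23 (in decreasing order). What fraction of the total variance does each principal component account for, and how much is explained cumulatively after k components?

Step 1 — total variance = trace(Sigma) = Σ λ_i = 55 + 44 + 23 = 122.

Step 2 — fraction explained by component i = λ_i / Σ λ:
  PC1: 55/122 = 0.4508
  PC2: 44/122 = 0.3607
  PC3: 23/122 = 0.1885

Step 3 — cumulative fraction after k components = (λ_1 + ... + λ_k) / Σ λ:
  k = 1: 55/122 = 0.4508
  k = 2: (55 + 44)/122 = 99/122 = 0.8115
  k = 3: (55 + 44 + 23)/122 = 122/122 = 1

Summary (fraction, with percent):

explained: PC1 0.4508 (45.08%), PC2 0.3607 (36.07%), PC3 0.1885 (18.85%);  cumulative: 0.4508, 0.8115, 1


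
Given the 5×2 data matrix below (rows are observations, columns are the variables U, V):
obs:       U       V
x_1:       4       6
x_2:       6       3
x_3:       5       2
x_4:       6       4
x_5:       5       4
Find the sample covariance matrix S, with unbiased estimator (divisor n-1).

Step 1 — column means:
  mean(U) = (4 + 6 + 5 + 6 + 5) / 5 = 26/5 = 5.2
  mean(V) = (6 + 3 + 2 + 4 + 4) / 5 = 19/5 = 3.8

Step 2 — sample covariance S[i,j] = (1/(n-1)) · Σ_k (x_{k,i} - mean_i) · (x_{k,j} - mean_j), with n-1 = 4.
  S[U,U] = ((-1.2)·(-1.2) + (0.8)·(0.8) + (-0.2)·(-0.2) + (0.8)·(0.8) + (-0.2)·(-0.2)) / 4 = 2.8/4 = 0.7
  S[U,V] = ((-1.2)·(2.2) + (0.8)·(-0.8) + (-0.2)·(-1.8) + (0.8)·(0.2) + (-0.2)·(0.2)) / 4 = -2.8/4 = -0.7
  S[V,V] = ((2.2)·(2.2) + (-0.8)·(-0.8) + (-1.8)·(-1.8) + (0.2)·(0.2) + (0.2)·(0.2)) / 4 = 8.8/4 = 2.2

S is symmetric (S[j,i] = S[i,j]). Assembling:

S = [[0.7, -0.7],
 [-0.7, 2.2]]


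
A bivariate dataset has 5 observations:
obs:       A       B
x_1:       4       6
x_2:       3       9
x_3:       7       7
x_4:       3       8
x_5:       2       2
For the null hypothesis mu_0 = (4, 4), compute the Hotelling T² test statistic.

Step 1 — sample mean vector:
  mean(A) = (4 + 3 + 7 + 3 + 2) / 5 = 19/5 = 3.8
  mean(B) = (6 + 9 + 7 + 8 + 2) / 5 = 32/5 = 6.4
  x̄ = (3.8, 6.4),  deviation x̄ - mu_0 = (3.8, 6.4) - (4, 4) = (-0.2, 2.4).

Step 2 — sample covariance matrix, S[i,j] = (1/(n-1)) · Σ_k (x_{k,i} - mean_i) · (x_{k,j} - mean_j), divisor n-1 = 4:
  S[A,A] = ((0.2)·(0.2) + (-0.8)·(-0.8) + (3.2)·(3.2) + (-0.8)·(-0.8) + (-1.8)·(-1.8)) / 4 = 14.8/4 = 3.7
  S[A,B] = ((0.2)·(-0.4) + (-0.8)·(2.6) + (3.2)·(0.6) + (-0.8)·(1.6) + (-1.8)·(-4.4)) / 4 = 6.4/4 = 1.6
  S[B,B] = ((-0.4)·(-0.4) + (2.6)·(2.6) + (0.6)·(0.6) + (1.6)·(1.6) + (-4.4)·(-4.4)) / 4 = 29.2/4 = 7.3
  S = [[3.7, 1.6],
 [1.6, 7.3]].

Step 3 — invert S. det(S) = 3.7·7.3 - (1.6)² = 24.45.
  S^{-1} = (1/det) · [[d, -b], [-b, a]] = [[0.2986, -0.0654],
 [-0.0654, 0.1513]].

Step 4 — quadratic form (x̄ - mu_0)^T · S^{-1} · (x̄ - mu_0):
  S^{-1} · (x̄ - mu_0) = (-0.2168, 0.3763),
  (x̄ - mu_0)^T · [...] = (-0.2)·(-0.2168) + (2.4)·(0.3763) = 0.9464.

Step 5 — scale by n: T² = 5 · 0.9464 = 4.7321.

T² ≈ 4.7321


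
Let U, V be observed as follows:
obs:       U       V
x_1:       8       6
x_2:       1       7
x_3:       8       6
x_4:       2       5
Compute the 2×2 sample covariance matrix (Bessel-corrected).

Step 1 — column means:
  mean(U) = (8 + 1 + 8 + 2) / 4 = 19/4 = 4.75
  mean(V) = (6 + 7 + 6 + 5) / 4 = 24/4 = 6

Step 2 — sample covariance S[i,j] = (1/(n-1)) · Σ_k (x_{k,i} - mean_i) · (x_{k,j} - mean_j), with n-1 = 3.
  S[U,U] = ((3.25)·(3.25) + (-3.75)·(-3.75) + (3.25)·(3.25) + (-2.75)·(-2.75)) / 3 = 42.75/3 = 14.25
  S[U,V] = ((3.25)·(0) + (-3.75)·(1) + (3.25)·(0) + (-2.75)·(-1)) / 3 = -1/3 = -0.3333
  S[V,V] = ((0)·(0) + (1)·(1) + (0)·(0) + (-1)·(-1)) / 3 = 2/3 = 0.6667

S is symmetric (S[j,i] = S[i,j]). Assembling:

S = [[14.25, -0.3333],
 [-0.3333, 0.6667]]


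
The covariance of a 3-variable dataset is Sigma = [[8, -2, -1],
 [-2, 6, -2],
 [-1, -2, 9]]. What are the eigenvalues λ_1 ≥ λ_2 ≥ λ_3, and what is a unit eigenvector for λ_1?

Step 1 — characteristic polynomial p(λ) = det(λI - Sigma) = λ³ - tr·λ² + c_1·λ - det, where tr = trace, c_1 = sum of the principal 2×2 minors, det = det(Sigma):
  tr = 8 + 6 + 9 = 23,
  c_1 = (8·6 - (-2)²) + (8·9 - (-1)²) + (6·9 - (-2)²) = 44 + 71 + 50 = 165,
  det = 8·(6·9 - (-2)²) - (-2)·((-2)·9 - (-2)·(-1)) + (-1)·((-2)·(-2) - 6·(-1)) = 8·(50) - (-2)·(-20) + (-1)·(10) = 350.
  So p(λ) = λ³ - 23λ² + 165λ - 350.
Step 2 — look for an integer root (rational root theorem: any rational root is an integer divisor of 350). Testing λ = 10:
  p(10) = 1000 - 2300 + 1650 - 350 = 0  ✓
  Dividing out (λ - 10): p(λ) = (λ - 10)(λ² - 13λ + 35).
Step 3 — remaining eigenvalues from the quadratic λ² - 13λ + 35 = 0:
  Δ = 13² - 4·35 = 169 - 140 = 29,  λ = (13 ± √29)/2 = (13 ± 5.3852)/2 ≈ 9.1926 or 3.8074.
  Sorted: λ_1 = 10,  λ_2 = 9.1926,  λ_3 = 3.8074  (check: sum = 23 = tr ✓).

Step 4 — unit eigenvector for λ_1 = 10: v spans the null space of (Sigma - λ_1 I), whose rows are
  r_1 = (-2, -2, -1),  r_2 = (-2, -4, -2),  r_3 = (-1, -2, -1).
  v is orthogonal to every row, so take v ∝ r_1 × r_2 = ((-2)·(-2) - (-1)·(-4), (-1)·(-2) - (-2)·(-2), (-2)·(-4) - (-2)·(-2)) = (0, -2, 4).
  Rescale (divide by 2; multiply by -1 so the first nonzero entry is positive): u = (0, 1, -2).
  ||u|| = √((0)² + (1)² + (-2)²) = √(5) ≈ 2.2361,  v_1 = u/||u|| ≈ (0, 0.4472, -0.8944) (||v_1|| = 1).

λ_1 = 10,  λ_2 = 9.1926,  λ_3 = 3.8074;  v_1 ≈ (0, 0.4472, -0.8944)


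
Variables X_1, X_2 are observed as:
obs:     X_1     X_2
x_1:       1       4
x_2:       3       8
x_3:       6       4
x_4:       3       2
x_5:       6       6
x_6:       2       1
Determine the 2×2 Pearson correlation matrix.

Step 1 — column means:
  mean(X_1) = (1 + 3 + 6 + 3 + 6 + 2) / 6 = 21/6 = 3.5
  mean(X_2) = (4 + 8 + 4 + 2 + 6 + 1) / 6 = 25/6 = 4.1667

Step 2 — sample variances and covariances s[i,j] = (1/(n-1)) · Σ_k (x_{k,i} - mean_i) · (x_{k,j} - mean_j), with n-1 = 5:
  s[X_1,X_1] = ((-2.5)·(-2.5) + (-0.5)·(-0.5) + (2.5)·(2.5) + (-0.5)·(-0.5) + (2.5)·(2.5) + (-1.5)·(-1.5)) / 5 = 21.5/5 = 4.3
  s[X_1,X_2] = ((-2.5)·(-0.1667) + (-0.5)·(3.8333) + (2.5)·(-0.1667) + (-0.5)·(-2.1667) + (2.5)·(1.8333) + (-1.5)·(-3.1667)) / 5 = 8.5/5 = 1.7
  s[X_2,X_2] = ((-0.1667)·(-0.1667) + (3.8333)·(3.8333) + (-0.1667)·(-0.1667) + (-2.1667)·(-2.1667) + (1.8333)·(1.8333) + (-3.1667)·(-3.1667)) / 5 = 32.8333/5 = 6.5667
  Sample standard deviations s_i = √(s[i,i]):
  s(X_1) = √(4.3) = 2.0736
  s(X_2) = √(6.5667) = 2.5626

Step 3 — r_{ij} = s_{ij} / (s_i · s_j):
  r[X_1,X_1] = 1 (diagonal).
  r[X_1,X_2] = 1.7 / (2.0736 · 2.5626) = 1.7 / 5.3138 = 0.3199
  r[X_2,X_2] = 1 (diagonal).

R is symmetric with unit diagonal. Assembling:

R = [[1, 0.3199],
 [0.3199, 1]]


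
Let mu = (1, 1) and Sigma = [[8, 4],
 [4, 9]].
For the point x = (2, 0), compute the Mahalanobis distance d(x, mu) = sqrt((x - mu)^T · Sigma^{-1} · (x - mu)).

Step 1 — centre the observation: (x - mu) = (1, -1).

Step 2 — invert Sigma. det(Sigma) = 8·9 - (4)² = 56.
  Sigma^{-1} = (1/det) · [[d, -b], [-b, a]] = [[0.1607, -0.0714],
 [-0.0714, 0.1429]].

Step 3 — form the quadratic (x - mu)^T · Sigma^{-1} · (x - mu):
  Sigma^{-1} · (x - mu) = (0.2321, -0.2143).
  (x - mu)^T · [Sigma^{-1} · (x - mu)] = (1)·(0.2321) + (-1)·(-0.2143) = 0.4464.

Step 4 — take square root: d = √(0.4464) ≈ 0.6682.

d(x, mu) = √(0.4464) ≈ 0.6682


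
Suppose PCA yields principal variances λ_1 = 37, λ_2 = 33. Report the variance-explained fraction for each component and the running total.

Step 1 — total variance = trace(Sigma) = Σ λ_i = 37 + 33 = 70.

Step 2 — fraction explained by component i = λ_i / Σ λ:
  PC1: 37/70 = 0.5286
  PC2: 33/70 = 0.4714

Step 3 — cumulative fraction after k components = (λ_1 + ... + λ_k) / Σ λ:
  k = 1: 37/70 = 0.5286
  k = 2: (37 + 33)/70 = 70/70 = 1

Summary (fraction, with percent):

explained: PC1 0.5286 (52.86%), PC2 0.4714 (47.14%);  cumulative: 0.5286, 1


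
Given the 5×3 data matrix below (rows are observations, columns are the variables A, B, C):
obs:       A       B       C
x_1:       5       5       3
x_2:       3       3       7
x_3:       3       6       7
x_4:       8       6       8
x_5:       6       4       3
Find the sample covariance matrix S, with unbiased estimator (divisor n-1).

Step 1 — column means:
  mean(A) = (5 + 3 + 3 + 8 + 6) / 5 = 25/5 = 5
  mean(B) = (5 + 3 + 6 + 6 + 4) / 5 = 24/5 = 4.8
  mean(C) = (3 + 7 + 7 + 8 + 3) / 5 = 28/5 = 5.6

Step 2 — sample covariance S[i,j] = (1/(n-1)) · Σ_k (x_{k,i} - mean_i) · (x_{k,j} - mean_j), with n-1 = 4.
  S[A,A] = ((0)·(0) + (-2)·(-2) + (-2)·(-2) + (3)·(3) + (1)·(1)) / 4 = 18/4 = 4.5
  S[A,B] = ((0)·(0.2) + (-2)·(-1.8) + (-2)·(1.2) + (3)·(1.2) + (1)·(-0.8)) / 4 = 4/4 = 1
  S[A,C] = ((0)·(-2.6) + (-2)·(1.4) + (-2)·(1.4) + (3)·(2.4) + (1)·(-2.6)) / 4 = -1/4 = -0.25
  S[B,B] = ((0.2)·(0.2) + (-1.8)·(-1.8) + (1.2)·(1.2) + (1.2)·(1.2) + (-0.8)·(-0.8)) / 4 = 6.8/4 = 1.7
  S[B,C] = ((0.2)·(-2.6) + (-1.8)·(1.4) + (1.2)·(1.4) + (1.2)·(2.4) + (-0.8)·(-2.6)) / 4 = 3.6/4 = 0.9
  S[C,C] = ((-2.6)·(-2.6) + (1.4)·(1.4) + (1.4)·(1.4) + (2.4)·(2.4) + (-2.6)·(-2.6)) / 4 = 23.2/4 = 5.8

S is symmetric (S[j,i] = S[i,j]). Assembling:

S = [[4.5, 1, -0.25],
 [1, 1.7, 0.9],
 [-0.25, 0.9, 5.8]]


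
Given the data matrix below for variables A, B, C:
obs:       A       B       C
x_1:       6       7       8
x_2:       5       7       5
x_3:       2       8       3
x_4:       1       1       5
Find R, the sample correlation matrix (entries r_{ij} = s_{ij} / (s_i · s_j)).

Step 1 — column means:
  mean(A) = (6 + 5 + 2 + 1) / 4 = 14/4 = 3.5
  mean(B) = (7 + 7 + 8 + 1) / 4 = 23/4 = 5.75
  mean(C) = (8 + 5 + 3 + 5) / 4 = 21/4 = 5.25

Step 2 — sample variances and covariances s[i,j] = (1/(n-1)) · Σ_k (x_{k,i} - mean_i) · (x_{k,j} - mean_j), with n-1 = 3:
  s[A,A] = ((2.5)·(2.5) + (1.5)·(1.5) + (-1.5)·(-1.5) + (-2.5)·(-2.5)) / 3 = 17/3 = 5.6667
  s[A,B] = ((2.5)·(1.25) + (1.5)·(1.25) + (-1.5)·(2.25) + (-2.5)·(-4.75)) / 3 = 13.5/3 = 4.5
  s[A,C] = ((2.5)·(2.75) + (1.5)·(-0.25) + (-1.5)·(-2.25) + (-2.5)·(-0.25)) / 3 = 10.5/3 = 3.5
  s[B,B] = ((1.25)·(1.25) + (1.25)·(1.25) + (2.25)·(2.25) + (-4.75)·(-4.75)) / 3 = 30.75/3 = 10.25
  s[B,C] = ((1.25)·(2.75) + (1.25)·(-0.25) + (2.25)·(-2.25) + (-4.75)·(-0.25)) / 3 = -0.75/3 = -0.25
  s[C,C] = ((2.75)·(2.75) + (-0.25)·(-0.25) + (-2.25)·(-2.25) + (-0.25)·(-0.25)) / 3 = 12.75/3 = 4.25
  Sample standard deviations s_i = √(s[i,i]):
  s(A) = √(5.6667) = 2.3805
  s(B) = √(10.25) = 3.2016
  s(C) = √(4.25) = 2.0616

Step 3 — r_{ij} = s_{ij} / (s_i · s_j):
  r[A,A] = 1 (diagonal).
  r[A,B] = 4.5 / (2.3805 · 3.2016) = 4.5 / 7.6212 = 0.5905
  r[A,C] = 3.5 / (2.3805 · 2.0616) = 3.5 / 4.9075 = 0.7132
  r[B,B] = 1 (diagonal).
  r[B,C] = -0.25 / (3.2016 · 2.0616) = -0.25 / 6.6002 = -0.0379
  r[C,C] = 1 (diagonal).

R is symmetric with unit diagonal. Assembling:

R = [[1, 0.5905, 0.7132],
 [0.5905, 1, -0.0379],
 [0.7132, -0.0379, 1]]


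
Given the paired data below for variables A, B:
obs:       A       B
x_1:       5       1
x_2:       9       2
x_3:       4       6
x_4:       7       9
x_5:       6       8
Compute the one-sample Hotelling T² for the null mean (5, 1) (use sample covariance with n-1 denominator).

Step 1 — sample mean vector:
  mean(A) = (5 + 9 + 4 + 7 + 6) / 5 = 31/5 = 6.2
  mean(B) = (1 + 2 + 6 + 9 + 8) / 5 = 26/5 = 5.2
  x̄ = (6.2, 5.2),  deviation x̄ - mu_0 = (6.2, 5.2) - (5, 1) = (1.2, 4.2).

Step 2 — sample covariance matrix, S[i,j] = (1/(n-1)) · Σ_k (x_{k,i} - mean_i) · (x_{k,j} - mean_j), divisor n-1 = 4:
  S[A,A] = ((-1.2)·(-1.2) + (2.8)·(2.8) + (-2.2)·(-2.2) + (0.8)·(0.8) + (-0.2)·(-0.2)) / 4 = 14.8/4 = 3.7
  S[A,B] = ((-1.2)·(-4.2) + (2.8)·(-3.2) + (-2.2)·(0.8) + (0.8)·(3.8) + (-0.2)·(2.8)) / 4 = -3.2/4 = -0.8
  S[B,B] = ((-4.2)·(-4.2) + (-3.2)·(-3.2) + (0.8)·(0.8) + (3.8)·(3.8) + (2.8)·(2.8)) / 4 = 50.8/4 = 12.7
  S = [[3.7, -0.8],
 [-0.8, 12.7]].

Step 3 — invert S. det(S) = 3.7·12.7 - (-0.8)² = 46.35.
  S^{-1} = (1/det) · [[d, -b], [-b, a]] = [[0.274, 0.0173],
 [0.0173, 0.0798]].

Step 4 — quadratic form (x̄ - mu_0)^T · S^{-1} · (x̄ - mu_0):
  S^{-1} · (x̄ - mu_0) = (0.4013, 0.356),
  (x̄ - mu_0)^T · [...] = (1.2)·(0.4013) + (4.2)·(0.356) = 1.9767.

Step 5 — scale by n: T² = 5 · 1.9767 = 9.8835.

T² ≈ 9.8835


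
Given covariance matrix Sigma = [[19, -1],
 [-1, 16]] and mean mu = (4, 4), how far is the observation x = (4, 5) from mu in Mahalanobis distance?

Step 1 — centre the observation: (x - mu) = (0, 1).

Step 2 — invert Sigma. det(Sigma) = 19·16 - (-1)² = 303.
  Sigma^{-1} = (1/det) · [[d, -b], [-b, a]] = [[0.0528, 0.0033],
 [0.0033, 0.0627]].

Step 3 — form the quadratic (x - mu)^T · Sigma^{-1} · (x - mu):
  Sigma^{-1} · (x - mu) = (0.0033, 0.0627).
  (x - mu)^T · [Sigma^{-1} · (x - mu)] = (0)·(0.0033) + (1)·(0.0627) = 0.0627.

Step 4 — take square root: d = √(0.0627) ≈ 0.2504.

d(x, mu) = √(0.0627) ≈ 0.2504


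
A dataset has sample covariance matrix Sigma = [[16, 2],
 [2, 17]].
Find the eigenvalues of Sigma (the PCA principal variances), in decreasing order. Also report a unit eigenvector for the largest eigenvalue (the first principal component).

Step 1 — characteristic polynomial of 2×2 Sigma:
  det(Sigma - λI) = λ² - trace · λ + det = 0.
  trace = 16 + 17 = 33, det = 16·17 - (2)² = 268.
Step 2 — discriminant:
  Δ = trace² - 4·det = 1089 - 1072 = 17.
Step 3 — eigenvalues:
  λ = (trace ± √Δ)/2 = (33 ± 4.1231)/2,
  λ_1 = 18.5616,  λ_2 = 14.4384.

Step 4 — unit eigenvector for λ_1: solve (Sigma - λ_1 I)v = 0. First row:
  (16 - 18.5616)·v_x + (2)·v_y = 0, i.e. (-2.5616)·v_x + (2)·v_y = 0,
  so v ∝ (b, λ_1 - a) = (2, 2.5616) = u.
  ||u|| = √((2)² + (2.5616)²) = √(10.5616) ≈ 3.2499,
  v_1 = u/||u|| ≈ (0.6154, 0.7882) (||v_1|| = 1).

λ_1 = 18.5616,  λ_2 = 14.4384;  v_1 ≈ (0.6154, 0.7882)


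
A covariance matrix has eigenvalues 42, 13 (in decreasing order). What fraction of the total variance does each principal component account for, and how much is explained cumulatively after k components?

Step 1 — total variance = trace(Sigma) = Σ λ_i = 42 + 13 = 55.

Step 2 — fraction explained by component i = λ_i / Σ λ:
  PC1: 42/55 = 0.7636
  PC2: 13/55 = 0.2364

Step 3 — cumulative fraction after k components = (λ_1 + ... + λ_k) / Σ λ:
  k = 1: 42/55 = 0.7636
  k = 2: (42 + 13)/55 = 55/55 = 1

Summary (fraction, with percent):

explained: PC1 0.7636 (76.36%), PC2 0.2364 (23.64%);  cumulative: 0.7636, 1


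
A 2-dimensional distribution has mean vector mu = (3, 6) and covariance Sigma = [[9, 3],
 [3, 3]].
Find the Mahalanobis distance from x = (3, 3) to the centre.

Step 1 — centre the observation: (x - mu) = (0, -3).

Step 2 — invert Sigma. det(Sigma) = 9·3 - (3)² = 18.
  Sigma^{-1} = (1/det) · [[d, -b], [-b, a]] = [[0.1667, -0.1667],
 [-0.1667, 0.5]].

Step 3 — form the quadratic (x - mu)^T · Sigma^{-1} · (x - mu):
  Sigma^{-1} · (x - mu) = (0.5, -1.5).
  (x - mu)^T · [Sigma^{-1} · (x - mu)] = (0)·(0.5) + (-3)·(-1.5) = 4.5.

Step 4 — take square root: d = √(4.5) ≈ 2.1213.

d(x, mu) = √(4.5) ≈ 2.1213


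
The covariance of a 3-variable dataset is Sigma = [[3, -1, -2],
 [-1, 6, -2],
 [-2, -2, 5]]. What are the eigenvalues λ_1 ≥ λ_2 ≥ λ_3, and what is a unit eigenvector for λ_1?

Step 1 — characteristic polynomial p(λ) = det(λI - Sigma) = λ³ - tr·λ² + c_1·λ - det, where tr = trace, c_1 = sum of the principal 2×2 minors, det = det(Sigma):
  tr = 3 + 6 + 5 = 14,
  c_1 = (3·6 - (-1)²) + (3·5 - (-2)²) + (6·5 - (-2)²) = 17 + 11 + 26 = 54,
  det = 3·(6·5 - (-2)²) - (-1)·((-1)·5 - (-2)·(-2)) + (-2)·((-1)·(-2) - 6·(-2)) = 3·(26) - (-1)·(-9) + (-2)·(14) = 41.
  So p(λ) = λ³ - 14λ² + 54λ - 41.
Step 2 — look for an integer root (rational root theorem: any rational root is an integer divisor of 41). Testing λ = 1:
  p(1) = 1 - 14 + 54 - 41 = 0  ✓
  Dividing out (λ - 1): p(λ) = (λ - 1)(λ² - 13λ + 41).
Step 3 — remaining eigenvalues from the quadratic λ² - 13λ + 41 = 0:
  Δ = 13² - 4·41 = 169 - 164 = 5,  λ = (13 ± √5)/2 = (13 ± 2.2361)/2 ≈ 7.618 or 5.382.
  Sorted: λ_1 = 7.618,  λ_2 = 5.382,  λ_3 = 1  (check: sum = 14 = tr ✓).

Step 4 — unit eigenvector for λ_1 ≈ 7.618: v spans the null space of (Sigma - λ_1 I), whose rows are
  r_1 = (-4.618, -1, -2),  r_2 = (-1, -1.618, -2),  r_3 = (-2, -2, -2.618).
  v is orthogonal to every row, so take v ∝ r_1 × r_2 = ((-1)·(-2) - (-2)·(-1.618), (-2)·(-1) - (-4.618)·(-2), (-4.618)·(-1.618) - (-1)·(-1)) ≈ (-1.2361, -7.2361, 6.4721).
  Rescale (multiply by -1 so the first nonzero entry is positive): u = (1.2361, 7.2361, -6.4721).
  ||u|| = √((1.2361)² + (7.2361)² + (-6.4721)²) = √(95.7771) ≈ 9.7866,  v_1 = u/||u|| ≈ (0.1263, 0.7394, -0.6613) (||v_1|| = 1).

λ_1 = 7.618,  λ_2 = 5.382,  λ_3 = 1;  v_1 ≈ (0.1263, 0.7394, -0.6613)


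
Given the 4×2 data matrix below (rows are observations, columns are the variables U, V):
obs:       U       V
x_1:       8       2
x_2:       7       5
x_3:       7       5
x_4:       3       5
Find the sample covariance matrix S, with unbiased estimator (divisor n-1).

Step 1 — column means:
  mean(U) = (8 + 7 + 7 + 3) / 4 = 25/4 = 6.25
  mean(V) = (2 + 5 + 5 + 5) / 4 = 17/4 = 4.25

Step 2 — sample covariance S[i,j] = (1/(n-1)) · Σ_k (x_{k,i} - mean_i) · (x_{k,j} - mean_j), with n-1 = 3.
  S[U,U] = ((1.75)·(1.75) + (0.75)·(0.75) + (0.75)·(0.75) + (-3.25)·(-3.25)) / 3 = 14.75/3 = 4.9167
  S[U,V] = ((1.75)·(-2.25) + (0.75)·(0.75) + (0.75)·(0.75) + (-3.25)·(0.75)) / 3 = -5.25/3 = -1.75
  S[V,V] = ((-2.25)·(-2.25) + (0.75)·(0.75) + (0.75)·(0.75) + (0.75)·(0.75)) / 3 = 6.75/3 = 2.25

S is symmetric (S[j,i] = S[i,j]). Assembling:

S = [[4.9167, -1.75],
 [-1.75, 2.25]]


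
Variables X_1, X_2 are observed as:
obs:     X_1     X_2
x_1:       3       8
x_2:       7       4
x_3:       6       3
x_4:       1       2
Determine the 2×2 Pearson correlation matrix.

Step 1 — column means:
  mean(X_1) = (3 + 7 + 6 + 1) / 4 = 17/4 = 4.25
  mean(X_2) = (8 + 4 + 3 + 2) / 4 = 17/4 = 4.25

Step 2 — sample variances and covariances s[i,j] = (1/(n-1)) · Σ_k (x_{k,i} - mean_i) · (x_{k,j} - mean_j), with n-1 = 3:
  s[X_1,X_1] = ((-1.25)·(-1.25) + (2.75)·(2.75) + (1.75)·(1.75) + (-3.25)·(-3.25)) / 3 = 22.75/3 = 7.5833
  s[X_1,X_2] = ((-1.25)·(3.75) + (2.75)·(-0.25) + (1.75)·(-1.25) + (-3.25)·(-2.25)) / 3 = -0.25/3 = -0.0833
  s[X_2,X_2] = ((3.75)·(3.75) + (-0.25)·(-0.25) + (-1.25)·(-1.25) + (-2.25)·(-2.25)) / 3 = 20.75/3 = 6.9167
  Sample standard deviations s_i = √(s[i,i]):
  s(X_1) = √(7.5833) = 2.7538
  s(X_2) = √(6.9167) = 2.63

Step 3 — r_{ij} = s_{ij} / (s_i · s_j):
  r[X_1,X_1] = 1 (diagonal).
  r[X_1,X_2] = -0.0833 / (2.7538 · 2.63) = -0.0833 / 7.2423 = -0.0115
  r[X_2,X_2] = 1 (diagonal).

R is symmetric with unit diagonal. Assembling:

R = [[1, -0.0115],
 [-0.0115, 1]]


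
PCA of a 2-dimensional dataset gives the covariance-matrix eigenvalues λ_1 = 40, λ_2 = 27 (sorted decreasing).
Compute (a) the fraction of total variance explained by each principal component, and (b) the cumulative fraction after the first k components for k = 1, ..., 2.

Step 1 — total variance = trace(Sigma) = Σ λ_i = 40 + 27 = 67.

Step 2 — fraction explained by component i = λ_i / Σ λ:
  PC1: 40/67 = 0.597
  PC2: 27/67 = 0.403

Step 3 — cumulative fraction after k components = (λ_1 + ... + λ_k) / Σ λ:
  k = 1: 40/67 = 0.597
  k = 2: (40 + 27)/67 = 67/67 = 1

Summary (fraction, with percent):

explained: PC1 0.597 (59.7%), PC2 0.403 (40.3%);  cumulative: 0.597, 1


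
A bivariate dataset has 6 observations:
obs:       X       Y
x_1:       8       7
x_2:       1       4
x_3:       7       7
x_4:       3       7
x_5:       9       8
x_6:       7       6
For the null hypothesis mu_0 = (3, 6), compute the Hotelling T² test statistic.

Step 1 — sample mean vector:
  mean(X) = (8 + 1 + 7 + 3 + 9 + 7) / 6 = 35/6 = 5.8333
  mean(Y) = (7 + 4 + 7 + 7 + 8 + 6) / 6 = 39/6 = 6.5
  x̄ = (5.8333, 6.5),  deviation x̄ - mu_0 = (5.8333, 6.5) - (3, 6) = (2.8333, 0.5).

Step 2 — sample covariance matrix, S[i,j] = (1/(n-1)) · Σ_k (x_{k,i} - mean_i) · (x_{k,j} - mean_j), divisor n-1 = 5:
  S[X,X] = ((2.1667)·(2.1667) + (-4.8333)·(-4.8333) + (1.1667)·(1.1667) + (-2.8333)·(-2.8333) + (3.1667)·(3.1667) + (1.1667)·(1.1667)) / 5 = 48.8333/5 = 9.7667
  S[X,Y] = ((2.1667)·(0.5) + (-4.8333)·(-2.5) + (1.1667)·(0.5) + (-2.8333)·(0.5) + (3.1667)·(1.5) + (1.1667)·(-0.5)) / 5 = 16.5/5 = 3.3
  S[Y,Y] = ((0.5)·(0.5) + (-2.5)·(-2.5) + (0.5)·(0.5) + (0.5)·(0.5) + (1.5)·(1.5) + (-0.5)·(-0.5)) / 5 = 9.5/5 = 1.9
  S = [[9.7667, 3.3],
 [3.3, 1.9]].

Step 3 — invert S. det(S) = 9.7667·1.9 - (3.3)² = 7.6667.
  S^{-1} = (1/det) · [[d, -b], [-b, a]] = [[0.2478, -0.4304],
 [-0.4304, 1.2739]].

Step 4 — quadratic form (x̄ - mu_0)^T · S^{-1} · (x̄ - mu_0):
  S^{-1} · (x̄ - mu_0) = (0.487, -0.5826),
  (x̄ - mu_0)^T · [...] = (2.8333)·(0.487) + (0.5)·(-0.5826) = 1.0884.

Step 5 — scale by n: T² = 6 · 1.0884 = 6.5304.

T² ≈ 6.5304


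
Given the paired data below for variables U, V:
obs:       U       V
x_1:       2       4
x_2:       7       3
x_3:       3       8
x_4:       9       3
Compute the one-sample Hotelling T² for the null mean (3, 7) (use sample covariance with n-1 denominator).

Step 1 — sample mean vector:
  mean(U) = (2 + 7 + 3 + 9) / 4 = 21/4 = 5.25
  mean(V) = (4 + 3 + 8 + 3) / 4 = 18/4 = 4.5
  x̄ = (5.25, 4.5),  deviation x̄ - mu_0 = (5.25, 4.5) - (3, 7) = (2.25, -2.5).

Step 2 — sample covariance matrix, S[i,j] = (1/(n-1)) · Σ_k (x_{k,i} - mean_i) · (x_{k,j} - mean_j), divisor n-1 = 3:
  S[U,U] = ((-3.25)·(-3.25) + (1.75)·(1.75) + (-2.25)·(-2.25) + (3.75)·(3.75)) / 3 = 32.75/3 = 10.9167
  S[U,V] = ((-3.25)·(-0.5) + (1.75)·(-1.5) + (-2.25)·(3.5) + (3.75)·(-1.5)) / 3 = -14.5/3 = -4.8333
  S[V,V] = ((-0.5)·(-0.5) + (-1.5)·(-1.5) + (3.5)·(3.5) + (-1.5)·(-1.5)) / 3 = 17/3 = 5.6667
  S = [[10.9167, -4.8333],
 [-4.8333, 5.6667]].

Step 3 — invert S. det(S) = 10.9167·5.6667 - (-4.8333)² = 38.5.
  S^{-1} = (1/det) · [[d, -b], [-b, a]] = [[0.1472, 0.1255],
 [0.1255, 0.2835]].

Step 4 — quadratic form (x̄ - mu_0)^T · S^{-1} · (x̄ - mu_0):
  S^{-1} · (x̄ - mu_0) = (0.0173, -0.4264),
  (x̄ - mu_0)^T · [...] = (2.25)·(0.0173) + (-2.5)·(-0.4264) = 1.105.

Step 5 — scale by n: T² = 4 · 1.105 = 4.4199.

T² ≈ 4.4199


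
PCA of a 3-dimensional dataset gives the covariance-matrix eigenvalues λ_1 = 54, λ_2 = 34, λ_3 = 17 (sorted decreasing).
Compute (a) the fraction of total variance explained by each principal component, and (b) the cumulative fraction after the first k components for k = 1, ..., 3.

Step 1 — total variance = trace(Sigma) = Σ λ_i = 54 + 34 + 17 = 105.

Step 2 — fraction explained by component i = λ_i / Σ λ:
  PC1: 54/105 = 0.5143
  PC2: 34/105 = 0.3238
  PC3: 17/105 = 0.1619

Step 3 — cumulative fraction after k components = (λ_1 + ... + λ_k) / Σ λ:
  k = 1: 54/105 = 0.5143
  k = 2: (54 + 34)/105 = 88/105 = 0.8381
  k = 3: (54 + 34 + 17)/105 = 105/105 = 1

Summary (fraction, with percent):

explained: PC1 0.5143 (51.43%), PC2 0.3238 (32.38%), PC3 0.1619 (16.19%);  cumulative: 0.5143, 0.8381, 1


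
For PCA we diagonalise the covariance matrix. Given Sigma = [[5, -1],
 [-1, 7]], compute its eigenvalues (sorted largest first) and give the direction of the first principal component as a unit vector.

Step 1 — characteristic polynomial of 2×2 Sigma:
  det(Sigma - λI) = λ² - trace · λ + det = 0.
  trace = 5 + 7 = 12, det = 5·7 - (-1)² = 34.
Step 2 — discriminant:
  Δ = trace² - 4·det = 144 - 136 = 8.
Step 3 — eigenvalues:
  λ = (trace ± √Δ)/2 = (12 ± 2.8284)/2,
  λ_1 = 7.4142,  λ_2 = 4.5858.

Step 4 — unit eigenvector for λ_1: solve (Sigma - λ_1 I)v = 0. First row:
  (5 - 7.4142)·v_x + (-1)·v_y = 0, i.e. (-2.4142)·v_x + (-1)·v_y = 0,
  so v ∝ (b, λ_1 - a) = (-1, 2.4142); multiply by -1 so the first entry is positive: u = (1, -2.4142).
  ||u|| = √((1)² + (-2.4142)²) = √(6.8284) ≈ 2.6131,
  v_1 = u/||u|| ≈ (0.3827, -0.9239) (||v_1|| = 1).

λ_1 = 7.4142,  λ_2 = 4.5858;  v_1 ≈ (0.3827, -0.9239)


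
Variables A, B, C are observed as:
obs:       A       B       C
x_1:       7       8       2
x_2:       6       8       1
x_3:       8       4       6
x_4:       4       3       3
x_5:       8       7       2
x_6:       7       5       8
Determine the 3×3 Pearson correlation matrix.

Step 1 — column means:
  mean(A) = (7 + 6 + 8 + 4 + 8 + 7) / 6 = 40/6 = 6.6667
  mean(B) = (8 + 8 + 4 + 3 + 7 + 5) / 6 = 35/6 = 5.8333
  mean(C) = (2 + 1 + 6 + 3 + 2 + 8) / 6 = 22/6 = 3.6667

Step 2 — sample variances and covariances s[i,j] = (1/(n-1)) · Σ_k (x_{k,i} - mean_i) · (x_{k,j} - mean_j), with n-1 = 5:
  s[A,A] = ((0.3333)·(0.3333) + (-0.6667)·(-0.6667) + (1.3333)·(1.3333) + (-2.6667)·(-2.6667) + (1.3333)·(1.3333) + (0.3333)·(0.3333)) / 5 = 11.3333/5 = 2.2667
  s[A,B] = ((0.3333)·(2.1667) + (-0.6667)·(2.1667) + (1.3333)·(-1.8333) + (-2.6667)·(-2.8333) + (1.3333)·(1.1667) + (0.3333)·(-0.8333)) / 5 = 5.6667/5 = 1.1333
  s[A,C] = ((0.3333)·(-1.6667) + (-0.6667)·(-2.6667) + (1.3333)·(2.3333) + (-2.6667)·(-0.6667) + (1.3333)·(-1.6667) + (0.3333)·(4.3333)) / 5 = 5.3333/5 = 1.0667
  s[B,B] = ((2.1667)·(2.1667) + (2.1667)·(2.1667) + (-1.8333)·(-1.8333) + (-2.8333)·(-2.8333) + (1.1667)·(1.1667) + (-0.8333)·(-0.8333)) / 5 = 22.8333/5 = 4.5667
  s[B,C] = ((2.1667)·(-1.6667) + (2.1667)·(-2.6667) + (-1.8333)·(2.3333) + (-2.8333)·(-0.6667) + (1.1667)·(-1.6667) + (-0.8333)·(4.3333)) / 5 = -17.3333/5 = -3.4667
  s[C,C] = ((-1.6667)·(-1.6667) + (-2.6667)·(-2.6667) + (2.3333)·(2.3333) + (-0.6667)·(-0.6667) + (-1.6667)·(-1.6667) + (4.3333)·(4.3333)) / 5 = 37.3333/5 = 7.4667
  Sample standard deviations s_i = √(s[i,i]):
  s(A) = √(2.2667) = 1.5055
  s(B) = √(4.5667) = 2.137
  s(C) = √(7.4667) = 2.7325

Step 3 — r_{ij} = s_{ij} / (s_i · s_j):
  r[A,A] = 1 (diagonal).
  r[A,B] = 1.1333 / (1.5055 · 2.137) = 1.1333 / 3.2173 = 0.3523
  r[A,C] = 1.0667 / (1.5055 · 2.7325) = 1.0667 / 4.1139 = 0.2593
  r[B,B] = 1 (diagonal).
  r[B,C] = -3.4667 / (2.137 · 2.7325) = -3.4667 / 5.8393 = -0.5937
  r[C,C] = 1 (diagonal).

R is symmetric with unit diagonal. Assembling:

R = [[1, 0.3523, 0.2593],
 [0.3523, 1, -0.5937],
 [0.2593, -0.5937, 1]]


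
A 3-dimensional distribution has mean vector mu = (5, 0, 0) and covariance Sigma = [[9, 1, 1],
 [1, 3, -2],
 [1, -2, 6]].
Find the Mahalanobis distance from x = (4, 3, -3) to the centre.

Step 1 — centre the observation: (x - mu) = (-1, 3, -3).

Step 2 — invert Sigma (cofactor / det for 3×3, or solve directly):
  Sigma^{-1} = [[0.1239, -0.0708, -0.0442],
 [-0.0708, 0.469, 0.1681],
 [-0.0442, 0.1681, 0.2301]].

Step 3 — form the quadratic (x - mu)^T · Sigma^{-1} · (x - mu):
  Sigma^{-1} · (x - mu) = (-0.2035, 0.9735, -0.1416).
  (x - mu)^T · [Sigma^{-1} · (x - mu)] = (-1)·(-0.2035) + (3)·(0.9735) + (-3)·(-0.1416) = 3.5487.

Step 4 — take square root: d = √(3.5487) ≈ 1.8838.

d(x, mu) = √(3.5487) ≈ 1.8838


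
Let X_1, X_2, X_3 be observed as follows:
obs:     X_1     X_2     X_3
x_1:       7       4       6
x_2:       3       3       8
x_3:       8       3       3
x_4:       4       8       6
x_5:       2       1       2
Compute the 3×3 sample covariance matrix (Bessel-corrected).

Step 1 — column means:
  mean(X_1) = (7 + 3 + 8 + 4 + 2) / 5 = 24/5 = 4.8
  mean(X_2) = (4 + 3 + 3 + 8 + 1) / 5 = 19/5 = 3.8
  mean(X_3) = (6 + 8 + 3 + 6 + 2) / 5 = 25/5 = 5

Step 2 — sample covariance S[i,j] = (1/(n-1)) · Σ_k (x_{k,i} - mean_i) · (x_{k,j} - mean_j), with n-1 = 4.
  S[X_1,X_1] = ((2.2)·(2.2) + (-1.8)·(-1.8) + (3.2)·(3.2) + (-0.8)·(-0.8) + (-2.8)·(-2.8)) / 4 = 26.8/4 = 6.7
  S[X_1,X_2] = ((2.2)·(0.2) + (-1.8)·(-0.8) + (3.2)·(-0.8) + (-0.8)·(4.2) + (-2.8)·(-2.8)) / 4 = 3.8/4 = 0.95
  S[X_1,X_3] = ((2.2)·(1) + (-1.8)·(3) + (3.2)·(-2) + (-0.8)·(1) + (-2.8)·(-3)) / 4 = -2/4 = -0.5
  S[X_2,X_2] = ((0.2)·(0.2) + (-0.8)·(-0.8) + (-0.8)·(-0.8) + (4.2)·(4.2) + (-2.8)·(-2.8)) / 4 = 26.8/4 = 6.7
  S[X_2,X_3] = ((0.2)·(1) + (-0.8)·(3) + (-0.8)·(-2) + (4.2)·(1) + (-2.8)·(-3)) / 4 = 12/4 = 3
  S[X_3,X_3] = ((1)·(1) + (3)·(3) + (-2)·(-2) + (1)·(1) + (-3)·(-3)) / 4 = 24/4 = 6

S is symmetric (S[j,i] = S[i,j]). Assembling:

S = [[6.7, 0.95, -0.5],
 [0.95, 6.7, 3],
 [-0.5, 3, 6]]


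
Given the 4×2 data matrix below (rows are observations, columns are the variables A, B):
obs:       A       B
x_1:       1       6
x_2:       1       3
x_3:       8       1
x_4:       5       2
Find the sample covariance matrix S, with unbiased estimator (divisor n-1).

Step 1 — column means:
  mean(A) = (1 + 1 + 8 + 5) / 4 = 15/4 = 3.75
  mean(B) = (6 + 3 + 1 + 2) / 4 = 12/4 = 3

Step 2 — sample covariance S[i,j] = (1/(n-1)) · Σ_k (x_{k,i} - mean_i) · (x_{k,j} - mean_j), with n-1 = 3.
  S[A,A] = ((-2.75)·(-2.75) + (-2.75)·(-2.75) + (4.25)·(4.25) + (1.25)·(1.25)) / 3 = 34.75/3 = 11.5833
  S[A,B] = ((-2.75)·(3) + (-2.75)·(0) + (4.25)·(-2) + (1.25)·(-1)) / 3 = -18/3 = -6
  S[B,B] = ((3)·(3) + (0)·(0) + (-2)·(-2) + (-1)·(-1)) / 3 = 14/3 = 4.6667

S is symmetric (S[j,i] = S[i,j]). Assembling:

S = [[11.5833, -6],
 [-6, 4.6667]]


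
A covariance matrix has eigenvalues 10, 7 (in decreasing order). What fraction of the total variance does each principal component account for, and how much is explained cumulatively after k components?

Step 1 — total variance = trace(Sigma) = Σ λ_i = 10 + 7 = 17.

Step 2 — fraction explained by component i = λ_i / Σ λ:
  PC1: 10/17 = 0.5882
  PC2: 7/17 = 0.4118

Step 3 — cumulative fraction after k components = (λ_1 + ... + λ_k) / Σ λ:
  k = 1: 10/17 = 0.5882
  k = 2: (10 + 7)/17 = 17/17 = 1

Summary (fraction, with percent):

explained: PC1 0.5882 (58.82%), PC2 0.4118 (41.18%);  cumulative: 0.5882, 1


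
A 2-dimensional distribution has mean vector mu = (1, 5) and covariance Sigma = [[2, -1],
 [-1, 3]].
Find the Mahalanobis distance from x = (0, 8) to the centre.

Step 1 — centre the observation: (x - mu) = (-1, 3).

Step 2 — invert Sigma. det(Sigma) = 2·3 - (-1)² = 5.
  Sigma^{-1} = (1/det) · [[d, -b], [-b, a]] = [[0.6, 0.2],
 [0.2, 0.4]].

Step 3 — form the quadratic (x - mu)^T · Sigma^{-1} · (x - mu):
  Sigma^{-1} · (x - mu) = (0, 1).
  (x - mu)^T · [Sigma^{-1} · (x - mu)] = (-1)·(0) + (3)·(1) = 3.

Step 4 — take square root: d = √(3) ≈ 1.7321.

d(x, mu) = √(3) ≈ 1.7321


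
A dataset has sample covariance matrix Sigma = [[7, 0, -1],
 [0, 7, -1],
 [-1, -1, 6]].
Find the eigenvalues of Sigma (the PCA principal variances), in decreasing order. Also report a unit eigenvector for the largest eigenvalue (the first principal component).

Step 1 — characteristic polynomial p(λ) = det(λI - Sigma) = λ³ - tr·λ² + c_1·λ - det, where tr = trace, c_1 = sum of the principal 2×2 minors, det = det(Sigma):
  tr = 7 + 7 + 6 = 20,
  c_1 = (7·7 - (0)²) + (7·6 - (-1)²) + (7·6 - (-1)²) = 49 + 41 + 41 = 131,
  det = 7·(7·6 - (-1)²) - (0)·((0)·6 - (-1)·(-1)) + (-1)·((0)·(-1) - 7·(-1)) = 7·(41) - (0)·(-1) + (-1)·(7) = 280.
  So p(λ) = λ³ - 20λ² + 131λ - 280.
Step 2 — look for an integer root (rational root theorem: any rational root is an integer divisor of 280). Testing λ = 5:
  p(5) = 125 - 500 + 655 - 280 = 0  ✓
  Dividing out (λ - 5): p(λ) = (λ - 5)(λ² - 15λ + 56).
Step 3 — remaining eigenvalues from the quadratic λ² - 15λ + 56 = 0:
  Δ = 15² - 4·56 = 225 - 224 = 1,  λ = (15 ± √1)/2 = (15 ± 1)/2 = 8 or 7.
  Sorted: λ_1 = 8,  λ_2 = 7,  λ_3 = 5  (check: sum = 20 = tr ✓).

Step 4 — unit eigenvector for λ_1 = 8: v spans the null space of (Sigma - λ_1 I), whose rows are
  r_1 = (-1, 0, -1),  r_2 = (0, -1, -1),  r_3 = (-1, -1, -2).
  v is orthogonal to every row, so take v ∝ r_1 × r_2 = ((0)·(-1) - (-1)·(-1), (-1)·(0) - (-1)·(-1), (-1)·(-1) - (0)·(0)) = (-1, -1, 1).
  Rescale (multiply by -1 so the first nonzero entry is positive): u = (1, 1, -1).
  ||u|| = √((1)² + (1)² + (-1)²) = √(3) ≈ 1.7321,  v_1 = u/||u|| ≈ (0.5774, 0.5774, -0.5774) (||v_1|| = 1).

λ_1 = 8,  λ_2 = 7,  λ_3 = 5;  v_1 ≈ (0.5774, 0.5774, -0.5774)


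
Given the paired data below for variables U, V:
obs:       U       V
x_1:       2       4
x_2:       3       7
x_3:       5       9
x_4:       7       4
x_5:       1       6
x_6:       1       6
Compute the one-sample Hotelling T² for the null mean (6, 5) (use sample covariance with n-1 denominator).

Step 1 — sample mean vector:
  mean(U) = (2 + 3 + 5 + 7 + 1 + 1) / 6 = 19/6 = 3.1667
  mean(V) = (4 + 7 + 9 + 4 + 6 + 6) / 6 = 36/6 = 6
  x̄ = (3.1667, 6),  deviation x̄ - mu_0 = (3.1667, 6) - (6, 5) = (-2.8333, 1).

Step 2 — sample covariance matrix, S[i,j] = (1/(n-1)) · Σ_k (x_{k,i} - mean_i) · (x_{k,j} - mean_j), divisor n-1 = 5:
  S[U,U] = ((-1.1667)·(-1.1667) + (-0.1667)·(-0.1667) + (1.8333)·(1.8333) + (3.8333)·(3.8333) + (-2.1667)·(-2.1667) + (-2.1667)·(-2.1667)) / 5 = 28.8333/5 = 5.7667
  S[U,V] = ((-1.1667)·(-2) + (-0.1667)·(1) + (1.8333)·(3) + (3.8333)·(-2) + (-2.1667)·(0) + (-2.1667)·(0)) / 5 = 0/5 = 0
  S[V,V] = ((-2)·(-2) + (1)·(1) + (3)·(3) + (-2)·(-2) + (0)·(0) + (0)·(0)) / 5 = 18/5 = 3.6
  S = [[5.7667, 0],
 [0, 3.6]].

Step 3 — invert S. det(S) = 5.7667·3.6 - (0)² = 20.76.
  S^{-1} = (1/det) · [[d, -b], [-b, a]] = [[0.1734, 0],
 [0, 0.2778]].

Step 4 — quadratic form (x̄ - mu_0)^T · S^{-1} · (x̄ - mu_0):
  S^{-1} · (x̄ - mu_0) = (-0.4913, 0.2778),
  (x̄ - mu_0)^T · [...] = (-2.8333)·(-0.4913) + (1)·(0.2778) = 1.6699.

Step 5 — scale by n: T² = 6 · 1.6699 = 10.0193.

T² ≈ 10.0193


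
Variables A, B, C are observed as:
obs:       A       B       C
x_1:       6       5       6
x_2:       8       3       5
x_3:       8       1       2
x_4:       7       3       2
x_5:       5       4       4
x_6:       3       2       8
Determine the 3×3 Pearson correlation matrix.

Step 1 — column means:
  mean(A) = (6 + 8 + 8 + 7 + 5 + 3) / 6 = 37/6 = 6.1667
  mean(B) = (5 + 3 + 1 + 3 + 4 + 2) / 6 = 18/6 = 3
  mean(C) = (6 + 5 + 2 + 2 + 4 + 8) / 6 = 27/6 = 4.5

Step 2 — sample variances and covariances s[i,j] = (1/(n-1)) · Σ_k (x_{k,i} - mean_i) · (x_{k,j} - mean_j), with n-1 = 5:
  s[A,A] = ((-0.1667)·(-0.1667) + (1.8333)·(1.8333) + (1.8333)·(1.8333) + (0.8333)·(0.8333) + (-1.1667)·(-1.1667) + (-3.1667)·(-3.1667)) / 5 = 18.8333/5 = 3.7667
  s[A,B] = ((-0.1667)·(2) + (1.8333)·(0) + (1.8333)·(-2) + (0.8333)·(0) + (-1.1667)·(1) + (-3.1667)·(-1)) / 5 = -2/5 = -0.4
  s[A,C] = ((-0.1667)·(1.5) + (1.8333)·(0.5) + (1.8333)·(-2.5) + (0.8333)·(-2.5) + (-1.1667)·(-0.5) + (-3.1667)·(3.5)) / 5 = -16.5/5 = -3.3
  s[B,B] = ((2)·(2) + (0)·(0) + (-2)·(-2) + (0)·(0) + (1)·(1) + (-1)·(-1)) / 5 = 10/5 = 2
  s[B,C] = ((2)·(1.5) + (0)·(0.5) + (-2)·(-2.5) + (0)·(-2.5) + (1)·(-0.5) + (-1)·(3.5)) / 5 = 4/5 = 0.8
  s[C,C] = ((1.5)·(1.5) + (0.5)·(0.5) + (-2.5)·(-2.5) + (-2.5)·(-2.5) + (-0.5)·(-0.5) + (3.5)·(3.5)) / 5 = 27.5/5 = 5.5
  Sample standard deviations s_i = √(s[i,i]):
  s(A) = √(3.7667) = 1.9408
  s(B) = √(2) = 1.4142
  s(C) = √(5.5) = 2.3452

Step 3 — r_{ij} = s_{ij} / (s_i · s_j):
  r[A,A] = 1 (diagonal).
  r[A,B] = -0.4 / (1.9408 · 1.4142) = -0.4 / 2.7447 = -0.1457
  r[A,C] = -3.3 / (1.9408 · 2.3452) = -3.3 / 4.5516 = -0.725
  r[B,B] = 1 (diagonal).
  r[B,C] = 0.8 / (1.4142 · 2.3452) = 0.8 / 3.3166 = 0.2412
  r[C,C] = 1 (diagonal).

R is symmetric with unit diagonal. Assembling:

R = [[1, -0.1457, -0.725],
 [-0.1457, 1, 0.2412],
 [-0.725, 0.2412, 1]]


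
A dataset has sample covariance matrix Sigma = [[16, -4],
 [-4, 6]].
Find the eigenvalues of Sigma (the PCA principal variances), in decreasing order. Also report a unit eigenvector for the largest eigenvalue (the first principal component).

Step 1 — characteristic polynomial of 2×2 Sigma:
  det(Sigma - λI) = λ² - trace · λ + det = 0.
  trace = 16 + 6 = 22, det = 16·6 - (-4)² = 80.
Step 2 — discriminant:
  Δ = trace² - 4·det = 484 - 320 = 164.
Step 3 — eigenvalues:
  λ = (trace ± √Δ)/2 = (22 ± 12.8062)/2,
  λ_1 = 17.4031,  λ_2 = 4.5969.

Step 4 — unit eigenvector for λ_1: solve (Sigma - λ_1 I)v = 0. First row:
  (16 - 17.4031)·v_x + (-4)·v_y = 0, i.e. (-1.4031)·v_x + (-4)·v_y = 0,
  so v ∝ (b, λ_1 - a) = (-4, 1.4031); multiply by -1 so the first entry is positive: u = (4, -1.4031).
  ||u|| = √((4)² + (-1.4031)²) = √(17.9688) ≈ 4.239,
  v_1 = u/||u|| ≈ (0.9436, -0.331) (||v_1|| = 1).

λ_1 = 17.4031,  λ_2 = 4.5969;  v_1 ≈ (0.9436, -0.331)
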